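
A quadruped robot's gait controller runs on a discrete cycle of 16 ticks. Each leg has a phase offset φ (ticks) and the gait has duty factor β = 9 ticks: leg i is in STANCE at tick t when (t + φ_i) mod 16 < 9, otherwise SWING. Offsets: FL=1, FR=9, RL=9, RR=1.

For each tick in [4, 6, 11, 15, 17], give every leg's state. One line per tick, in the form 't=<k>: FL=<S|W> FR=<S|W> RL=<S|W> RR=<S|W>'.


t=4: phase=(5,13,13,5) vs β=9 → FL=S FR=W RL=W RR=S
t=6: phase=(7,15,15,7) vs β=9 → FL=S FR=W RL=W RR=S
t=11: phase=(12,4,4,12) vs β=9 → FL=W FR=S RL=S RR=W
t=15: phase=(0,8,8,0) vs β=9 → FL=S FR=S RL=S RR=S
t=17: phase=(2,10,10,2) vs β=9 → FL=S FR=W RL=W RR=S

t=4: FL=S FR=W RL=W RR=S
t=6: FL=S FR=W RL=W RR=S
t=11: FL=W FR=S RL=S RR=W
t=15: FL=S FR=S RL=S RR=S
t=17: FL=S FR=W RL=W RR=S


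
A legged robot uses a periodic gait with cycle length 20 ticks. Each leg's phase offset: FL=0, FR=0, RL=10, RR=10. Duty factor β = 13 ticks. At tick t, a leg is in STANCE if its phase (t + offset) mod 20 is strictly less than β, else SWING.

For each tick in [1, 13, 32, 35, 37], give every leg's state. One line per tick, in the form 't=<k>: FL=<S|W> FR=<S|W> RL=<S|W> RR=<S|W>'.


t=1: phase=(1,1,11,11) vs β=13 → FL=S FR=S RL=S RR=S
t=13: phase=(13,13,3,3) vs β=13 → FL=W FR=W RL=S RR=S
t=32: phase=(12,12,2,2) vs β=13 → FL=S FR=S RL=S RR=S
t=35: phase=(15,15,5,5) vs β=13 → FL=W FR=W RL=S RR=S
t=37: phase=(17,17,7,7) vs β=13 → FL=W FR=W RL=S RR=S

t=1: FL=S FR=S RL=S RR=S
t=13: FL=W FR=W RL=S RR=S
t=32: FL=S FR=S RL=S RR=S
t=35: FL=W FR=W RL=S RR=S
t=37: FL=W FR=W RL=S RR=S


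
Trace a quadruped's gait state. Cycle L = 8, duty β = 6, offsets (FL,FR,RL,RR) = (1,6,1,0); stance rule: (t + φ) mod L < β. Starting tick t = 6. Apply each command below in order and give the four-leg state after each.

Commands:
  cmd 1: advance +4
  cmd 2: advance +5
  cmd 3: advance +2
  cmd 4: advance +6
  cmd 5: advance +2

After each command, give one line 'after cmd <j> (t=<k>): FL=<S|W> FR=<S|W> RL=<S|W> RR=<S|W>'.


after cmd 1 (t=10): FL=S FR=S RL=S RR=S
after cmd 2 (t=15): FL=S FR=S RL=S RR=W
after cmd 3 (t=17): FL=S FR=W RL=S RR=S
after cmd 4 (t=23): FL=S FR=S RL=S RR=W
after cmd 5 (t=25): FL=S FR=W RL=S RR=S

start t=6: FL=W FR=S RL=W RR=W
cmd 1: advance +4 → t=10, phase=(3,0,3,2) → FL=S FR=S RL=S RR=S
cmd 2: advance +5 → t=15, phase=(0,5,0,7) → FL=S FR=S RL=S RR=W
cmd 3: advance +2 → t=17, phase=(2,7,2,1) → FL=S FR=W RL=S RR=S
cmd 4: advance +6 → t=23, phase=(0,5,0,7) → FL=S FR=S RL=S RR=W
cmd 5: advance +2 → t=25, phase=(2,7,2,1) → FL=S FR=W RL=S RR=S


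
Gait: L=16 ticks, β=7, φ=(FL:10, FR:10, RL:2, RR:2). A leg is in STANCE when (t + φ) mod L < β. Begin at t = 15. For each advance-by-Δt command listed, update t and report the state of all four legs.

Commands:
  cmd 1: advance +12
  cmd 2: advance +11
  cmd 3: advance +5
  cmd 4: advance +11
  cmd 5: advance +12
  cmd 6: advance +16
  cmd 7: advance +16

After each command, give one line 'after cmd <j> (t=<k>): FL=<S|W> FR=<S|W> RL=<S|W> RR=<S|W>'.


start t=15: FL=W FR=W RL=S RR=S
cmd 1: advance +12 → t=27, phase=(5,5,13,13) → FL=S FR=S RL=W RR=W
cmd 2: advance +11 → t=38, phase=(0,0,8,8) → FL=S FR=S RL=W RR=W
cmd 3: advance +5 → t=43, phase=(5,5,13,13) → FL=S FR=S RL=W RR=W
cmd 4: advance +11 → t=54, phase=(0,0,8,8) → FL=S FR=S RL=W RR=W
cmd 5: advance +12 → t=66, phase=(12,12,4,4) → FL=W FR=W RL=S RR=S
cmd 6: advance +16 → t=82, phase=(12,12,4,4) → FL=W FR=W RL=S RR=S
cmd 7: advance +16 → t=98, phase=(12,12,4,4) → FL=W FR=W RL=S RR=S

after cmd 1 (t=27): FL=S FR=S RL=W RR=W
after cmd 2 (t=38): FL=S FR=S RL=W RR=W
after cmd 3 (t=43): FL=S FR=S RL=W RR=W
after cmd 4 (t=54): FL=S FR=S RL=W RR=W
after cmd 5 (t=66): FL=W FR=W RL=S RR=S
after cmd 6 (t=82): FL=W FR=W RL=S RR=S
after cmd 7 (t=98): FL=W FR=W RL=S RR=S


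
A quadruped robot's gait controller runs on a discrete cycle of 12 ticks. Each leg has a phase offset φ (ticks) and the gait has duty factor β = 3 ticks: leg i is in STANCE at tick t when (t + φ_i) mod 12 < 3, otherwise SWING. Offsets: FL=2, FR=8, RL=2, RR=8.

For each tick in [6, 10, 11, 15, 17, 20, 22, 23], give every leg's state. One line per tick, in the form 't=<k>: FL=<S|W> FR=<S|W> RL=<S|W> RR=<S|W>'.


t=6: FL=W FR=S RL=W RR=S
t=10: FL=S FR=W RL=S RR=W
t=11: FL=S FR=W RL=S RR=W
t=15: FL=W FR=W RL=W RR=W
t=17: FL=W FR=S RL=W RR=S
t=20: FL=W FR=W RL=W RR=W
t=22: FL=S FR=W RL=S RR=W
t=23: FL=S FR=W RL=S RR=W

t=6: phase=(8,2,8,2) vs β=3 → FL=W FR=S RL=W RR=S
t=10: phase=(0,6,0,6) vs β=3 → FL=S FR=W RL=S RR=W
t=11: phase=(1,7,1,7) vs β=3 → FL=S FR=W RL=S RR=W
t=15: phase=(5,11,5,11) vs β=3 → FL=W FR=W RL=W RR=W
t=17: phase=(7,1,7,1) vs β=3 → FL=W FR=S RL=W RR=S
t=20: phase=(10,4,10,4) vs β=3 → FL=W FR=W RL=W RR=W
t=22: phase=(0,6,0,6) vs β=3 → FL=S FR=W RL=S RR=W
t=23: phase=(1,7,1,7) vs β=3 → FL=S FR=W RL=S RR=W


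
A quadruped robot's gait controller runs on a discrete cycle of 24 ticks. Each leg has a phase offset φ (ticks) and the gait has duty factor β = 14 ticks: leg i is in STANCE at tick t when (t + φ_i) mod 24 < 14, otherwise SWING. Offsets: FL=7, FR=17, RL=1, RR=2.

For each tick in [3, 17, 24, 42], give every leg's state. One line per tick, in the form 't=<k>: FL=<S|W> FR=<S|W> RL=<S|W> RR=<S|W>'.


t=3: phase=(10,20,4,5) vs β=14 → FL=S FR=W RL=S RR=S
t=17: phase=(0,10,18,19) vs β=14 → FL=S FR=S RL=W RR=W
t=24: phase=(7,17,1,2) vs β=14 → FL=S FR=W RL=S RR=S
t=42: phase=(1,11,19,20) vs β=14 → FL=S FR=S RL=W RR=W

t=3: FL=S FR=W RL=S RR=S
t=17: FL=S FR=S RL=W RR=W
t=24: FL=S FR=W RL=S RR=S
t=42: FL=S FR=S RL=W RR=W


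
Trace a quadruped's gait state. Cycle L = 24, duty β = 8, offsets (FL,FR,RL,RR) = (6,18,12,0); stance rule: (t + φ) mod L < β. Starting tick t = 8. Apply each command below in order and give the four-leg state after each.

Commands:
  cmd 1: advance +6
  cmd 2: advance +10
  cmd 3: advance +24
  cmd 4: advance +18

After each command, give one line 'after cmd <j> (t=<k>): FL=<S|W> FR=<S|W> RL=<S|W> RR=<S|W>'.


start t=8: FL=W FR=S RL=W RR=W
cmd 1: advance +6 → t=14, phase=(20,8,2,14) → FL=W FR=W RL=S RR=W
cmd 2: advance +10 → t=24, phase=(6,18,12,0) → FL=S FR=W RL=W RR=S
cmd 3: advance +24 → t=48, phase=(6,18,12,0) → FL=S FR=W RL=W RR=S
cmd 4: advance +18 → t=66, phase=(0,12,6,18) → FL=S FR=W RL=S RR=W

after cmd 1 (t=14): FL=W FR=W RL=S RR=W
after cmd 2 (t=24): FL=S FR=W RL=W RR=S
after cmd 3 (t=48): FL=S FR=W RL=W RR=S
after cmd 4 (t=66): FL=S FR=W RL=S RR=W


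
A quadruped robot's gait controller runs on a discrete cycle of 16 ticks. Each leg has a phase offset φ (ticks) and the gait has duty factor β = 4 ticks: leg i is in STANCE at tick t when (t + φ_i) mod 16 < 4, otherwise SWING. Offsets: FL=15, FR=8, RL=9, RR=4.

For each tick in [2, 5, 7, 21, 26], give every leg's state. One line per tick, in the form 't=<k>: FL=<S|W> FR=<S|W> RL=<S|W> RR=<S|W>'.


t=2: FL=S FR=W RL=W RR=W
t=5: FL=W FR=W RL=W RR=W
t=7: FL=W FR=W RL=S RR=W
t=21: FL=W FR=W RL=W RR=W
t=26: FL=W FR=S RL=S RR=W

t=2: phase=(1,10,11,6) vs β=4 → FL=S FR=W RL=W RR=W
t=5: phase=(4,13,14,9) vs β=4 → FL=W FR=W RL=W RR=W
t=7: phase=(6,15,0,11) vs β=4 → FL=W FR=W RL=S RR=W
t=21: phase=(4,13,14,9) vs β=4 → FL=W FR=W RL=W RR=W
t=26: phase=(9,2,3,14) vs β=4 → FL=W FR=S RL=S RR=W


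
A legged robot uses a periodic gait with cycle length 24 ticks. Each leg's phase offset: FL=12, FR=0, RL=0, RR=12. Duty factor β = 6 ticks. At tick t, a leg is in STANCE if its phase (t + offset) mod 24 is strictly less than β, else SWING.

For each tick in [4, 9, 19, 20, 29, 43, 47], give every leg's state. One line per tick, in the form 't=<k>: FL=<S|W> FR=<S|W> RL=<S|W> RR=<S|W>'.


t=4: FL=W FR=S RL=S RR=W
t=9: FL=W FR=W RL=W RR=W
t=19: FL=W FR=W RL=W RR=W
t=20: FL=W FR=W RL=W RR=W
t=29: FL=W FR=S RL=S RR=W
t=43: FL=W FR=W RL=W RR=W
t=47: FL=W FR=W RL=W RR=W

t=4: phase=(16,4,4,16) vs β=6 → FL=W FR=S RL=S RR=W
t=9: phase=(21,9,9,21) vs β=6 → FL=W FR=W RL=W RR=W
t=19: phase=(7,19,19,7) vs β=6 → FL=W FR=W RL=W RR=W
t=20: phase=(8,20,20,8) vs β=6 → FL=W FR=W RL=W RR=W
t=29: phase=(17,5,5,17) vs β=6 → FL=W FR=S RL=S RR=W
t=43: phase=(7,19,19,7) vs β=6 → FL=W FR=W RL=W RR=W
t=47: phase=(11,23,23,11) vs β=6 → FL=W FR=W RL=W RR=W


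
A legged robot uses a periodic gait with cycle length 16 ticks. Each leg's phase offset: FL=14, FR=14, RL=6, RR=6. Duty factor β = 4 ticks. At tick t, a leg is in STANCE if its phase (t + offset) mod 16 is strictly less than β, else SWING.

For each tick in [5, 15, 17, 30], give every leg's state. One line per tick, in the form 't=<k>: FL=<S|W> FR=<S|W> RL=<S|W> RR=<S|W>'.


t=5: FL=S FR=S RL=W RR=W
t=15: FL=W FR=W RL=W RR=W
t=17: FL=W FR=W RL=W RR=W
t=30: FL=W FR=W RL=W RR=W

t=5: phase=(3,3,11,11) vs β=4 → FL=S FR=S RL=W RR=W
t=15: phase=(13,13,5,5) vs β=4 → FL=W FR=W RL=W RR=W
t=17: phase=(15,15,7,7) vs β=4 → FL=W FR=W RL=W RR=W
t=30: phase=(12,12,4,4) vs β=4 → FL=W FR=W RL=W RR=W


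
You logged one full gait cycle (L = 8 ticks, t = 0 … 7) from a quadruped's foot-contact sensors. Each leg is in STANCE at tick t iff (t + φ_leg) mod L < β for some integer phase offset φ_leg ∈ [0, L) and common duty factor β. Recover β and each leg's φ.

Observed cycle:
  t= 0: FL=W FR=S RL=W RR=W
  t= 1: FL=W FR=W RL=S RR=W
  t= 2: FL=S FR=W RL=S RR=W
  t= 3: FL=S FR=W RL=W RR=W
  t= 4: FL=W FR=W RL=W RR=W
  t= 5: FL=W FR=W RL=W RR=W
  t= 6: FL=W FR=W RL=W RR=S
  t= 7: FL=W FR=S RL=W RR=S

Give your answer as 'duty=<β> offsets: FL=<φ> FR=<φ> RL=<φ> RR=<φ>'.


duty=2 offsets: FL=6 FR=1 RL=7 RR=2

duty β = stance ticks per leg = 2
FL: stance ticks = 2; W→S at t=2 → φ=6
FR: stance ticks = 2; W→S at t=7 → φ=1
RL: stance ticks = 2; W→S at t=1 → φ=7
RR: stance ticks = 2; W→S at t=6 → φ=2


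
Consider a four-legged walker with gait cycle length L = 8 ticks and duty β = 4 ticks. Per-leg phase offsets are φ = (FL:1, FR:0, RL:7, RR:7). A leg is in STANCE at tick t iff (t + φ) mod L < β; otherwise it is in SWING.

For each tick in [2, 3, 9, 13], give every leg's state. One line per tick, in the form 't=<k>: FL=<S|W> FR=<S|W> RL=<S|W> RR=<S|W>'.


t=2: phase=(3,2,1,1) vs β=4 → FL=S FR=S RL=S RR=S
t=3: phase=(4,3,2,2) vs β=4 → FL=W FR=S RL=S RR=S
t=9: phase=(2,1,0,0) vs β=4 → FL=S FR=S RL=S RR=S
t=13: phase=(6,5,4,4) vs β=4 → FL=W FR=W RL=W RR=W

t=2: FL=S FR=S RL=S RR=S
t=3: FL=W FR=S RL=S RR=S
t=9: FL=S FR=S RL=S RR=S
t=13: FL=W FR=W RL=W RR=W


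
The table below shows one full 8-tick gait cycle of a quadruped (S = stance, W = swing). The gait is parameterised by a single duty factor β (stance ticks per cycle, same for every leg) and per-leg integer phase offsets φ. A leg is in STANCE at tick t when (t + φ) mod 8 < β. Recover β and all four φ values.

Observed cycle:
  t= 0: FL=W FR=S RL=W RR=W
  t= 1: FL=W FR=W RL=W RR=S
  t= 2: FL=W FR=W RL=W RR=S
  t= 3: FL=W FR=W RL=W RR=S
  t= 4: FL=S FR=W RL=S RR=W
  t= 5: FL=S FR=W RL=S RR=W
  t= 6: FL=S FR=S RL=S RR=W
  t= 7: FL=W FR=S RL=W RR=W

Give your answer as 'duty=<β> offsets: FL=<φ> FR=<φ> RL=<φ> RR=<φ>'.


duty β = stance ticks per leg = 3
FL: stance ticks = 3; W→S at t=4 → φ=4
FR: stance ticks = 3; W→S at t=6 → φ=2
RL: stance ticks = 3; W→S at t=4 → φ=4
RR: stance ticks = 3; W→S at t=1 → φ=7

duty=3 offsets: FL=4 FR=2 RL=4 RR=7


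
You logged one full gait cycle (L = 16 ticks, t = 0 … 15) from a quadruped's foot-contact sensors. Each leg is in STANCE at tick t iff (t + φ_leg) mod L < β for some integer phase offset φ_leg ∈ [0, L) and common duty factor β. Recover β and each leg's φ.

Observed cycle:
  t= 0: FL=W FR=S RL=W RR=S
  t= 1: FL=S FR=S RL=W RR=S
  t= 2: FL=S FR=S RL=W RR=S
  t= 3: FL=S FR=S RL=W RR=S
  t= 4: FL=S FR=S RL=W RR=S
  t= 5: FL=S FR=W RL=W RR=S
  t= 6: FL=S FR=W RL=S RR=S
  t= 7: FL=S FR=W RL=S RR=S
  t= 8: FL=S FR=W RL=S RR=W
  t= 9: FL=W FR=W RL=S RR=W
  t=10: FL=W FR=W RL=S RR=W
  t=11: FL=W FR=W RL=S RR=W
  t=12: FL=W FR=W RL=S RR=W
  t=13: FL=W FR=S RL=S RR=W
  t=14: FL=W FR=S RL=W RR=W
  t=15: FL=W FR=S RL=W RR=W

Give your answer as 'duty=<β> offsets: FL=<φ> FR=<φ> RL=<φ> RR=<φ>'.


duty=8 offsets: FL=15 FR=3 RL=10 RR=0

duty β = stance ticks per leg = 8
FL: stance ticks = 8; W→S at t=1 → φ=15
FR: stance ticks = 8; W→S at t=13 → φ=3
RL: stance ticks = 8; W→S at t=6 → φ=10
RR: stance ticks = 8; W→S at t=0 → φ=0


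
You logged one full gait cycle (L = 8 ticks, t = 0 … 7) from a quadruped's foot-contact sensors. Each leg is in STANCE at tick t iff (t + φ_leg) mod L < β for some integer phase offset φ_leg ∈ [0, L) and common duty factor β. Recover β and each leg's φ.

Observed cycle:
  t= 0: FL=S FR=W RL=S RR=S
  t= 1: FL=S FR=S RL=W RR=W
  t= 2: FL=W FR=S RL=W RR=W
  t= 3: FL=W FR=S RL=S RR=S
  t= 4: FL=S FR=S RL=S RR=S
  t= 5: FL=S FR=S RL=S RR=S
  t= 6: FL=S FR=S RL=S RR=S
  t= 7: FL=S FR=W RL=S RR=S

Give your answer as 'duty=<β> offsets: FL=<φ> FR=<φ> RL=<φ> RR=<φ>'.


duty=6 offsets: FL=4 FR=7 RL=5 RR=5

duty β = stance ticks per leg = 6
FL: stance ticks = 6; W→S at t=4 → φ=4
FR: stance ticks = 6; W→S at t=1 → φ=7
RL: stance ticks = 6; W→S at t=3 → φ=5
RR: stance ticks = 6; W→S at t=3 → φ=5


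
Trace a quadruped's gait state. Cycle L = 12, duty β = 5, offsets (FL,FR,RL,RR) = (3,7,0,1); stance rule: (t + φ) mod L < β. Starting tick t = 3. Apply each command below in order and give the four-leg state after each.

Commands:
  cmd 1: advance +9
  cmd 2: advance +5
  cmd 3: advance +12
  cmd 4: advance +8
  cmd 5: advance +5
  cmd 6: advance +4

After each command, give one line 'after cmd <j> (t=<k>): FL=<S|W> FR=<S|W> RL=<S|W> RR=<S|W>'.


start t=3: FL=W FR=W RL=S RR=S
cmd 1: advance +9 → t=12, phase=(3,7,0,1) → FL=S FR=W RL=S RR=S
cmd 2: advance +5 → t=17, phase=(8,0,5,6) → FL=W FR=S RL=W RR=W
cmd 3: advance +12 → t=29, phase=(8,0,5,6) → FL=W FR=S RL=W RR=W
cmd 4: advance +8 → t=37, phase=(4,8,1,2) → FL=S FR=W RL=S RR=S
cmd 5: advance +5 → t=42, phase=(9,1,6,7) → FL=W FR=S RL=W RR=W
cmd 6: advance +4 → t=46, phase=(1,5,10,11) → FL=S FR=W RL=W RR=W

after cmd 1 (t=12): FL=S FR=W RL=S RR=S
after cmd 2 (t=17): FL=W FR=S RL=W RR=W
after cmd 3 (t=29): FL=W FR=S RL=W RR=W
after cmd 4 (t=37): FL=S FR=W RL=S RR=S
after cmd 5 (t=42): FL=W FR=S RL=W RR=W
after cmd 6 (t=46): FL=S FR=W RL=W RR=W


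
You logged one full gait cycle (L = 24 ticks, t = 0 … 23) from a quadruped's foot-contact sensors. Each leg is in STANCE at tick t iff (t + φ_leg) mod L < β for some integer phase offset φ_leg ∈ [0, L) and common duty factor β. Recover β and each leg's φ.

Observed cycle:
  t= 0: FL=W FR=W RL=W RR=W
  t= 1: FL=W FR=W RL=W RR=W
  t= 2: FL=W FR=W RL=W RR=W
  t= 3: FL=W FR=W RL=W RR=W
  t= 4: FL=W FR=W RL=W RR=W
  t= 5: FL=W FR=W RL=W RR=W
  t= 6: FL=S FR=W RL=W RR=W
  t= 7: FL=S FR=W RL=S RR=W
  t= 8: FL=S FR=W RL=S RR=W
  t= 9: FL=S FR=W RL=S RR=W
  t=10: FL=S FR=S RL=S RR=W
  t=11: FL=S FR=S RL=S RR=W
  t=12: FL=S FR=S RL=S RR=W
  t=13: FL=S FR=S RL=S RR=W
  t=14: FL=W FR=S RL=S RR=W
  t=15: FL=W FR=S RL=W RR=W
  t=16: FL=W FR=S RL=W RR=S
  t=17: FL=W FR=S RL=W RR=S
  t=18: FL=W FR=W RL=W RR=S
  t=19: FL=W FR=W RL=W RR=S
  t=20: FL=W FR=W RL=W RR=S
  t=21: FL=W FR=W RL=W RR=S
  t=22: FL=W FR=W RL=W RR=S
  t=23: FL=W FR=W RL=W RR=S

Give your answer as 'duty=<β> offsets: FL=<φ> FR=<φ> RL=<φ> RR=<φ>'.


duty β = stance ticks per leg = 8
FL: stance ticks = 8; W→S at t=6 → φ=18
FR: stance ticks = 8; W→S at t=10 → φ=14
RL: stance ticks = 8; W→S at t=7 → φ=17
RR: stance ticks = 8; W→S at t=16 → φ=8

duty=8 offsets: FL=18 FR=14 RL=17 RR=8


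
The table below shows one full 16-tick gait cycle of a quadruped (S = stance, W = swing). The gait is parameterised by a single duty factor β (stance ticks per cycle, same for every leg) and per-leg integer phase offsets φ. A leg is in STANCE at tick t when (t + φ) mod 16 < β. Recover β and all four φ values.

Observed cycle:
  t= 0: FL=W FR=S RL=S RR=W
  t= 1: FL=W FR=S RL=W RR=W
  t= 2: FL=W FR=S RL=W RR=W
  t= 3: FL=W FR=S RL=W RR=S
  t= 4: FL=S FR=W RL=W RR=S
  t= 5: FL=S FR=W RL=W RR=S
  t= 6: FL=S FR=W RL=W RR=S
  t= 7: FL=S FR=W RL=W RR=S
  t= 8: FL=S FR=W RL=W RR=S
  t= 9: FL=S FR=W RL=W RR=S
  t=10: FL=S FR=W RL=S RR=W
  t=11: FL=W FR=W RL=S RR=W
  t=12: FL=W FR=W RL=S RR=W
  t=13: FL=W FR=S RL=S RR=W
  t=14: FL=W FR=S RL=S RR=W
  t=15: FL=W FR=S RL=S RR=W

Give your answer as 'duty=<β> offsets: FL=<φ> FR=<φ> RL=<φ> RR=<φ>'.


duty=7 offsets: FL=12 FR=3 RL=6 RR=13

duty β = stance ticks per leg = 7
FL: stance ticks = 7; W→S at t=4 → φ=12
FR: stance ticks = 7; W→S at t=13 → φ=3
RL: stance ticks = 7; W→S at t=10 → φ=6
RR: stance ticks = 7; W→S at t=3 → φ=13


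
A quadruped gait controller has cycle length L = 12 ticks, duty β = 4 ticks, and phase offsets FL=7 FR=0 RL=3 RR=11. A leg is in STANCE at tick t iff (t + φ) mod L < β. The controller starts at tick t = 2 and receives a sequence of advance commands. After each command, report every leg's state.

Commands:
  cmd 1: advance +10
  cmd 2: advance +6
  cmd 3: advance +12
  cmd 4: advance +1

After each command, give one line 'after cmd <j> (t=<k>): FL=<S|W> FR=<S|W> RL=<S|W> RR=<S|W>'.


start t=2: FL=W FR=S RL=W RR=S
cmd 1: advance +10 → t=12, phase=(7,0,3,11) → FL=W FR=S RL=S RR=W
cmd 2: advance +6 → t=18, phase=(1,6,9,5) → FL=S FR=W RL=W RR=W
cmd 3: advance +12 → t=30, phase=(1,6,9,5) → FL=S FR=W RL=W RR=W
cmd 4: advance +1 → t=31, phase=(2,7,10,6) → FL=S FR=W RL=W RR=W

after cmd 1 (t=12): FL=W FR=S RL=S RR=W
after cmd 2 (t=18): FL=S FR=W RL=W RR=W
after cmd 3 (t=30): FL=S FR=W RL=W RR=W
after cmd 4 (t=31): FL=S FR=W RL=W RR=W


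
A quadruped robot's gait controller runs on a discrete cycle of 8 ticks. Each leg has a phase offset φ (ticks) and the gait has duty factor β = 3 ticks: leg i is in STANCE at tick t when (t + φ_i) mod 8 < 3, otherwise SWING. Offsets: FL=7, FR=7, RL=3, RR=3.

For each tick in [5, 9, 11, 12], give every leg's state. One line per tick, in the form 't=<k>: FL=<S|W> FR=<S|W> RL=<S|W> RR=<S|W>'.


t=5: FL=W FR=W RL=S RR=S
t=9: FL=S FR=S RL=W RR=W
t=11: FL=S FR=S RL=W RR=W
t=12: FL=W FR=W RL=W RR=W

t=5: phase=(4,4,0,0) vs β=3 → FL=W FR=W RL=S RR=S
t=9: phase=(0,0,4,4) vs β=3 → FL=S FR=S RL=W RR=W
t=11: phase=(2,2,6,6) vs β=3 → FL=S FR=S RL=W RR=W
t=12: phase=(3,3,7,7) vs β=3 → FL=W FR=W RL=W RR=W


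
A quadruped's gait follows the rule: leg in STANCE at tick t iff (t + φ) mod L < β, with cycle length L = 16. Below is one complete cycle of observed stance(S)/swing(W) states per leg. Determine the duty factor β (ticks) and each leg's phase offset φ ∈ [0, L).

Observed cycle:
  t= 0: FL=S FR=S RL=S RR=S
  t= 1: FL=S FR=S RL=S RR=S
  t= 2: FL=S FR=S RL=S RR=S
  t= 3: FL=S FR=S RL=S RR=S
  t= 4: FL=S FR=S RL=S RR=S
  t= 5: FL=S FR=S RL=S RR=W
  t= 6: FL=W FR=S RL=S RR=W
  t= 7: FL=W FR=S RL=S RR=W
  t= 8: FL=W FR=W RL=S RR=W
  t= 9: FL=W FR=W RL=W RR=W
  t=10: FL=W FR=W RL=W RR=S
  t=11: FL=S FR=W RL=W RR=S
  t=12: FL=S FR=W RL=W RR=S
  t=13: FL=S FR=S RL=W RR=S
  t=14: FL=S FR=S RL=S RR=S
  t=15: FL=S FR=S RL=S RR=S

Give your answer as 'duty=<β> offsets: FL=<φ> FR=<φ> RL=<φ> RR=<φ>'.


duty β = stance ticks per leg = 11
FL: stance ticks = 11; W→S at t=11 → φ=5
FR: stance ticks = 11; W→S at t=13 → φ=3
RL: stance ticks = 11; W→S at t=14 → φ=2
RR: stance ticks = 11; W→S at t=10 → φ=6

duty=11 offsets: FL=5 FR=3 RL=2 RR=6


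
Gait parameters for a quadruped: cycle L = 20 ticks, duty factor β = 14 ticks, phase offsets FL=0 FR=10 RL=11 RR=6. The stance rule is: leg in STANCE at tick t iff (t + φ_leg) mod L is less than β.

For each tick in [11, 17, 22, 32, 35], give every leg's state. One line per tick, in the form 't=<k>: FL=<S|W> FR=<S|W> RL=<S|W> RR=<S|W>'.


t=11: phase=(11,1,2,17) vs β=14 → FL=S FR=S RL=S RR=W
t=17: phase=(17,7,8,3) vs β=14 → FL=W FR=S RL=S RR=S
t=22: phase=(2,12,13,8) vs β=14 → FL=S FR=S RL=S RR=S
t=32: phase=(12,2,3,18) vs β=14 → FL=S FR=S RL=S RR=W
t=35: phase=(15,5,6,1) vs β=14 → FL=W FR=S RL=S RR=S

t=11: FL=S FR=S RL=S RR=W
t=17: FL=W FR=S RL=S RR=S
t=22: FL=S FR=S RL=S RR=S
t=32: FL=S FR=S RL=S RR=W
t=35: FL=W FR=S RL=S RR=S


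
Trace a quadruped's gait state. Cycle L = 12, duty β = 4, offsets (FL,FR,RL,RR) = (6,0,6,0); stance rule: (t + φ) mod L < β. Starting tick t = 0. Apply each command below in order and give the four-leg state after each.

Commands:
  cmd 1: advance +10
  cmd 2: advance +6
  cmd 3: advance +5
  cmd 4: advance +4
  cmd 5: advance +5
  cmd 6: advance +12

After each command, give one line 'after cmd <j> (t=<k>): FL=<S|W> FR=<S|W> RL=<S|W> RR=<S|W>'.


after cmd 1 (t=10): FL=W FR=W RL=W RR=W
after cmd 2 (t=16): FL=W FR=W RL=W RR=W
after cmd 3 (t=21): FL=S FR=W RL=S RR=W
after cmd 4 (t=25): FL=W FR=S RL=W RR=S
after cmd 5 (t=30): FL=S FR=W RL=S RR=W
after cmd 6 (t=42): FL=S FR=W RL=S RR=W

start t=0: FL=W FR=S RL=W RR=S
cmd 1: advance +10 → t=10, phase=(4,10,4,10) → FL=W FR=W RL=W RR=W
cmd 2: advance +6 → t=16, phase=(10,4,10,4) → FL=W FR=W RL=W RR=W
cmd 3: advance +5 → t=21, phase=(3,9,3,9) → FL=S FR=W RL=S RR=W
cmd 4: advance +4 → t=25, phase=(7,1,7,1) → FL=W FR=S RL=W RR=S
cmd 5: advance +5 → t=30, phase=(0,6,0,6) → FL=S FR=W RL=S RR=W
cmd 6: advance +12 → t=42, phase=(0,6,0,6) → FL=S FR=W RL=S RR=W


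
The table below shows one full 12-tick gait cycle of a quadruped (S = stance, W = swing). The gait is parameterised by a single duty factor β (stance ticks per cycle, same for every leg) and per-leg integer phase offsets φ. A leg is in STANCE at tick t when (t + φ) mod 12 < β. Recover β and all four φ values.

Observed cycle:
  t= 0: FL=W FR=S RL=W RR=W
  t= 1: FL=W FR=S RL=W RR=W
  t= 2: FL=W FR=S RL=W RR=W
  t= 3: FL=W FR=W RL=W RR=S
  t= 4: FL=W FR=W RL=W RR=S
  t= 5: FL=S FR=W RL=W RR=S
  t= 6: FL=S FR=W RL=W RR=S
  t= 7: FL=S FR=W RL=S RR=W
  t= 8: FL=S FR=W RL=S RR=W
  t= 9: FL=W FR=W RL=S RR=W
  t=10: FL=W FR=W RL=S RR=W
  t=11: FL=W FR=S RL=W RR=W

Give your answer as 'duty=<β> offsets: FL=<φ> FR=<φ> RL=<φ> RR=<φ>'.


duty β = stance ticks per leg = 4
FL: stance ticks = 4; W→S at t=5 → φ=7
FR: stance ticks = 4; W→S at t=11 → φ=1
RL: stance ticks = 4; W→S at t=7 → φ=5
RR: stance ticks = 4; W→S at t=3 → φ=9

duty=4 offsets: FL=7 FR=1 RL=5 RR=9


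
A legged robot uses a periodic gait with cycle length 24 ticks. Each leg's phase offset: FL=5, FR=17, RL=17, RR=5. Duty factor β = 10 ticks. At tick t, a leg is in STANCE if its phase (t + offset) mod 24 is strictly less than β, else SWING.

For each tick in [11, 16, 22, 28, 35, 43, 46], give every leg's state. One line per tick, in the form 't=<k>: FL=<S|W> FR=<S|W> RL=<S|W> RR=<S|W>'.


t=11: phase=(16,4,4,16) vs β=10 → FL=W FR=S RL=S RR=W
t=16: phase=(21,9,9,21) vs β=10 → FL=W FR=S RL=S RR=W
t=22: phase=(3,15,15,3) vs β=10 → FL=S FR=W RL=W RR=S
t=28: phase=(9,21,21,9) vs β=10 → FL=S FR=W RL=W RR=S
t=35: phase=(16,4,4,16) vs β=10 → FL=W FR=S RL=S RR=W
t=43: phase=(0,12,12,0) vs β=10 → FL=S FR=W RL=W RR=S
t=46: phase=(3,15,15,3) vs β=10 → FL=S FR=W RL=W RR=S

t=11: FL=W FR=S RL=S RR=W
t=16: FL=W FR=S RL=S RR=W
t=22: FL=S FR=W RL=W RR=S
t=28: FL=S FR=W RL=W RR=S
t=35: FL=W FR=S RL=S RR=W
t=43: FL=S FR=W RL=W RR=S
t=46: FL=S FR=W RL=W RR=S


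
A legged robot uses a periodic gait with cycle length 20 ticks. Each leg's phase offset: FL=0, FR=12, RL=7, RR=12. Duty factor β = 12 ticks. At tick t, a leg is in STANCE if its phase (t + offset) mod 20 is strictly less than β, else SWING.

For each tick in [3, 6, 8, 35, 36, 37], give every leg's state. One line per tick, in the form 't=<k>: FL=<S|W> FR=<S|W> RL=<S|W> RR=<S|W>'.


t=3: FL=S FR=W RL=S RR=W
t=6: FL=S FR=W RL=W RR=W
t=8: FL=S FR=S RL=W RR=S
t=35: FL=W FR=S RL=S RR=S
t=36: FL=W FR=S RL=S RR=S
t=37: FL=W FR=S RL=S RR=S

t=3: phase=(3,15,10,15) vs β=12 → FL=S FR=W RL=S RR=W
t=6: phase=(6,18,13,18) vs β=12 → FL=S FR=W RL=W RR=W
t=8: phase=(8,0,15,0) vs β=12 → FL=S FR=S RL=W RR=S
t=35: phase=(15,7,2,7) vs β=12 → FL=W FR=S RL=S RR=S
t=36: phase=(16,8,3,8) vs β=12 → FL=W FR=S RL=S RR=S
t=37: phase=(17,9,4,9) vs β=12 → FL=W FR=S RL=S RR=S


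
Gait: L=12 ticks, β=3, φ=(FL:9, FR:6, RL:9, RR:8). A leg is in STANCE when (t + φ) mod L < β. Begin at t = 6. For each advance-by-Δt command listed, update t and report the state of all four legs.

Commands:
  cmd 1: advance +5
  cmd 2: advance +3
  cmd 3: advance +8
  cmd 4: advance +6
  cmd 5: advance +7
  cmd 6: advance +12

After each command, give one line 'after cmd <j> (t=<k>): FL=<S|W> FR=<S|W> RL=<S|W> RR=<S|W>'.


start t=6: FL=W FR=S RL=W RR=S
cmd 1: advance +5 → t=11, phase=(8,5,8,7) → FL=W FR=W RL=W RR=W
cmd 2: advance +3 → t=14, phase=(11,8,11,10) → FL=W FR=W RL=W RR=W
cmd 3: advance +8 → t=22, phase=(7,4,7,6) → FL=W FR=W RL=W RR=W
cmd 4: advance +6 → t=28, phase=(1,10,1,0) → FL=S FR=W RL=S RR=S
cmd 5: advance +7 → t=35, phase=(8,5,8,7) → FL=W FR=W RL=W RR=W
cmd 6: advance +12 → t=47, phase=(8,5,8,7) → FL=W FR=W RL=W RR=W

after cmd 1 (t=11): FL=W FR=W RL=W RR=W
after cmd 2 (t=14): FL=W FR=W RL=W RR=W
after cmd 3 (t=22): FL=W FR=W RL=W RR=W
after cmd 4 (t=28): FL=S FR=W RL=S RR=S
after cmd 5 (t=35): FL=W FR=W RL=W RR=W
after cmd 6 (t=47): FL=W FR=W RL=W RR=W


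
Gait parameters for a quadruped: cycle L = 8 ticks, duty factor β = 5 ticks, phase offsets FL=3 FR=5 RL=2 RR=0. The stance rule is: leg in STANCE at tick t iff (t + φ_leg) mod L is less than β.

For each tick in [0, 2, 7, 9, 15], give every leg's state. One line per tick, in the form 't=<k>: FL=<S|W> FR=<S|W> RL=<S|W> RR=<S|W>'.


t=0: FL=S FR=W RL=S RR=S
t=2: FL=W FR=W RL=S RR=S
t=7: FL=S FR=S RL=S RR=W
t=9: FL=S FR=W RL=S RR=S
t=15: FL=S FR=S RL=S RR=W

t=0: phase=(3,5,2,0) vs β=5 → FL=S FR=W RL=S RR=S
t=2: phase=(5,7,4,2) vs β=5 → FL=W FR=W RL=S RR=S
t=7: phase=(2,4,1,7) vs β=5 → FL=S FR=S RL=S RR=W
t=9: phase=(4,6,3,1) vs β=5 → FL=S FR=W RL=S RR=S
t=15: phase=(2,4,1,7) vs β=5 → FL=S FR=S RL=S RR=W


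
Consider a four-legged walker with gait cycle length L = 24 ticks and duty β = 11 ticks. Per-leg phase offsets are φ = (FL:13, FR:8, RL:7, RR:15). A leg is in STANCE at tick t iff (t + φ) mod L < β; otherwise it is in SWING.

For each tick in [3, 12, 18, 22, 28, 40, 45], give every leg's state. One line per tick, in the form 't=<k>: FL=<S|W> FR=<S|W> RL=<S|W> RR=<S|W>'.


t=3: phase=(16,11,10,18) vs β=11 → FL=W FR=W RL=S RR=W
t=12: phase=(1,20,19,3) vs β=11 → FL=S FR=W RL=W RR=S
t=18: phase=(7,2,1,9) vs β=11 → FL=S FR=S RL=S RR=S
t=22: phase=(11,6,5,13) vs β=11 → FL=W FR=S RL=S RR=W
t=28: phase=(17,12,11,19) vs β=11 → FL=W FR=W RL=W RR=W
t=40: phase=(5,0,23,7) vs β=11 → FL=S FR=S RL=W RR=S
t=45: phase=(10,5,4,12) vs β=11 → FL=S FR=S RL=S RR=W

t=3: FL=W FR=W RL=S RR=W
t=12: FL=S FR=W RL=W RR=S
t=18: FL=S FR=S RL=S RR=S
t=22: FL=W FR=S RL=S RR=W
t=28: FL=W FR=W RL=W RR=W
t=40: FL=S FR=S RL=W RR=S
t=45: FL=S FR=S RL=S RR=W


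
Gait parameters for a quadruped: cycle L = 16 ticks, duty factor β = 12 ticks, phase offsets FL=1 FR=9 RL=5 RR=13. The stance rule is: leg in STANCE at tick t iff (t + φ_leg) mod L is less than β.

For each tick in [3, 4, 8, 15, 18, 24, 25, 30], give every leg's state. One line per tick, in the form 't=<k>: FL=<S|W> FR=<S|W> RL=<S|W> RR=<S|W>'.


t=3: FL=S FR=W RL=S RR=S
t=4: FL=S FR=W RL=S RR=S
t=8: FL=S FR=S RL=W RR=S
t=15: FL=S FR=S RL=S RR=W
t=18: FL=S FR=S RL=S RR=W
t=24: FL=S FR=S RL=W RR=S
t=25: FL=S FR=S RL=W RR=S
t=30: FL=W FR=S RL=S RR=S

t=3: phase=(4,12,8,0) vs β=12 → FL=S FR=W RL=S RR=S
t=4: phase=(5,13,9,1) vs β=12 → FL=S FR=W RL=S RR=S
t=8: phase=(9,1,13,5) vs β=12 → FL=S FR=S RL=W RR=S
t=15: phase=(0,8,4,12) vs β=12 → FL=S FR=S RL=S RR=W
t=18: phase=(3,11,7,15) vs β=12 → FL=S FR=S RL=S RR=W
t=24: phase=(9,1,13,5) vs β=12 → FL=S FR=S RL=W RR=S
t=25: phase=(10,2,14,6) vs β=12 → FL=S FR=S RL=W RR=S
t=30: phase=(15,7,3,11) vs β=12 → FL=W FR=S RL=S RR=S


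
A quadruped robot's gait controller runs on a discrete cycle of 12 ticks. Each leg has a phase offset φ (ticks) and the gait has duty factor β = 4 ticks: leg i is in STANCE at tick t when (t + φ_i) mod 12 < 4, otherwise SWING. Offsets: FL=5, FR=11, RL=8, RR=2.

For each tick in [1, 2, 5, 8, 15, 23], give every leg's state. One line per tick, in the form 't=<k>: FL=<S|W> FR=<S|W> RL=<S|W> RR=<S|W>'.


t=1: FL=W FR=S RL=W RR=S
t=2: FL=W FR=S RL=W RR=W
t=5: FL=W FR=W RL=S RR=W
t=8: FL=S FR=W RL=W RR=W
t=15: FL=W FR=S RL=W RR=W
t=23: FL=W FR=W RL=W RR=S

t=1: phase=(6,0,9,3) vs β=4 → FL=W FR=S RL=W RR=S
t=2: phase=(7,1,10,4) vs β=4 → FL=W FR=S RL=W RR=W
t=5: phase=(10,4,1,7) vs β=4 → FL=W FR=W RL=S RR=W
t=8: phase=(1,7,4,10) vs β=4 → FL=S FR=W RL=W RR=W
t=15: phase=(8,2,11,5) vs β=4 → FL=W FR=S RL=W RR=W
t=23: phase=(4,10,7,1) vs β=4 → FL=W FR=W RL=W RR=S


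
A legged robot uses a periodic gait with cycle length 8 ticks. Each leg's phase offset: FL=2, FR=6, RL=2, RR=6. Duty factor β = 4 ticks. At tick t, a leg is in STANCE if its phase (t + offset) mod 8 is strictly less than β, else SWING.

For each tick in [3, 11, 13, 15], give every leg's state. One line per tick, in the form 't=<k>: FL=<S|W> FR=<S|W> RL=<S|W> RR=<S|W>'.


t=3: FL=W FR=S RL=W RR=S
t=11: FL=W FR=S RL=W RR=S
t=13: FL=W FR=S RL=W RR=S
t=15: FL=S FR=W RL=S RR=W

t=3: phase=(5,1,5,1) vs β=4 → FL=W FR=S RL=W RR=S
t=11: phase=(5,1,5,1) vs β=4 → FL=W FR=S RL=W RR=S
t=13: phase=(7,3,7,3) vs β=4 → FL=W FR=S RL=W RR=S
t=15: phase=(1,5,1,5) vs β=4 → FL=S FR=W RL=S RR=W


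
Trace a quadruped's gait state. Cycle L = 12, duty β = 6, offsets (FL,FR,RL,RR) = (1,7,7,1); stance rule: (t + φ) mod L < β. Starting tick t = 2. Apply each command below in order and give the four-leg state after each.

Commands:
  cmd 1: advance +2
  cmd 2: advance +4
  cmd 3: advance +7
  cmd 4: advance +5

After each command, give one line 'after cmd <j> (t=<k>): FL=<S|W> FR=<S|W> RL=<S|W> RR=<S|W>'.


start t=2: FL=S FR=W RL=W RR=S
cmd 1: advance +2 → t=4, phase=(5,11,11,5) → FL=S FR=W RL=W RR=S
cmd 2: advance +4 → t=8, phase=(9,3,3,9) → FL=W FR=S RL=S RR=W
cmd 3: advance +7 → t=15, phase=(4,10,10,4) → FL=S FR=W RL=W RR=S
cmd 4: advance +5 → t=20, phase=(9,3,3,9) → FL=W FR=S RL=S RR=W

after cmd 1 (t=4): FL=S FR=W RL=W RR=S
after cmd 2 (t=8): FL=W FR=S RL=S RR=W
after cmd 3 (t=15): FL=S FR=W RL=W RR=S
after cmd 4 (t=20): FL=W FR=S RL=S RR=W


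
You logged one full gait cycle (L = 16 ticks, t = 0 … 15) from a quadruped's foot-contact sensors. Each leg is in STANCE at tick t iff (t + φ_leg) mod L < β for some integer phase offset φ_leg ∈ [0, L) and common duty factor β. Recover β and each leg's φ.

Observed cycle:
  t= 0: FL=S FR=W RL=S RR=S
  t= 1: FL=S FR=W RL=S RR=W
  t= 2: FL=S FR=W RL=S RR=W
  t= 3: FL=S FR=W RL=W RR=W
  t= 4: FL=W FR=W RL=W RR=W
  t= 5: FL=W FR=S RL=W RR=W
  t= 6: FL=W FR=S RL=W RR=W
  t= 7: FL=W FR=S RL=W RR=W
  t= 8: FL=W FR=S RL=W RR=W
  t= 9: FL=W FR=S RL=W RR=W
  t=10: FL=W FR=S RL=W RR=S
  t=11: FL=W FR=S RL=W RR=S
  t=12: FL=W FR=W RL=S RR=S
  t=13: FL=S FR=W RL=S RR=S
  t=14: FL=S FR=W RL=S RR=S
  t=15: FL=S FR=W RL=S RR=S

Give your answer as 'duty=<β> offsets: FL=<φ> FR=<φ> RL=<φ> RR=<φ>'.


duty β = stance ticks per leg = 7
FL: stance ticks = 7; W→S at t=13 → φ=3
FR: stance ticks = 7; W→S at t=5 → φ=11
RL: stance ticks = 7; W→S at t=12 → φ=4
RR: stance ticks = 7; W→S at t=10 → φ=6

duty=7 offsets: FL=3 FR=11 RL=4 RR=6


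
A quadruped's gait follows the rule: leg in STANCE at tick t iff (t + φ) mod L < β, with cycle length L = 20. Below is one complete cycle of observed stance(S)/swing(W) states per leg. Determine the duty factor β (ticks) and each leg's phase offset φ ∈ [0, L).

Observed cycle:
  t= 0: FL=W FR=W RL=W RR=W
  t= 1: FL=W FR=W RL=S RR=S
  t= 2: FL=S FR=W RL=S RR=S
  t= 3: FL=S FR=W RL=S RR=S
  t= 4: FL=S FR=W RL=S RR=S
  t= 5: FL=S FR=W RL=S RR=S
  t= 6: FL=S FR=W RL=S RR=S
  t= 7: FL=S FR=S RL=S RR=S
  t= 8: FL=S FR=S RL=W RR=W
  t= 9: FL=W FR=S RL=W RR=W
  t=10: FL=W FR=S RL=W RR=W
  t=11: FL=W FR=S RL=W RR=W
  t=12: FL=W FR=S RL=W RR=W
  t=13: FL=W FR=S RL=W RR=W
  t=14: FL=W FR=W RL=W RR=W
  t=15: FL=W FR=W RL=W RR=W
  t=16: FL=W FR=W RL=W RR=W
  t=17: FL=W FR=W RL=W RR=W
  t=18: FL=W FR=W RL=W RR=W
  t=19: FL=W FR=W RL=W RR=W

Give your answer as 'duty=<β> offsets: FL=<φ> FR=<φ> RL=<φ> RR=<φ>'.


duty=7 offsets: FL=18 FR=13 RL=19 RR=19

duty β = stance ticks per leg = 7
FL: stance ticks = 7; W→S at t=2 → φ=18
FR: stance ticks = 7; W→S at t=7 → φ=13
RL: stance ticks = 7; W→S at t=1 → φ=19
RR: stance ticks = 7; W→S at t=1 → φ=19


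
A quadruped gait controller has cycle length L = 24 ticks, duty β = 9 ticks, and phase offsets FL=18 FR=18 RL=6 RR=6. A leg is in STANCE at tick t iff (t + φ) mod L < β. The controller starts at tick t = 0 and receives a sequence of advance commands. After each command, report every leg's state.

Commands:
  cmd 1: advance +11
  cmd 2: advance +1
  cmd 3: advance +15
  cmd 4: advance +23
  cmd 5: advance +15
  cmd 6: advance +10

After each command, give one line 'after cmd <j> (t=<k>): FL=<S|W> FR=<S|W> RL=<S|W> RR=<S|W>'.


after cmd 1 (t=11): FL=S FR=S RL=W RR=W
after cmd 2 (t=12): FL=S FR=S RL=W RR=W
after cmd 3 (t=27): FL=W FR=W RL=W RR=W
after cmd 4 (t=50): FL=W FR=W RL=S RR=S
after cmd 5 (t=65): FL=W FR=W RL=W RR=W
after cmd 6 (t=75): FL=W FR=W RL=W RR=W

start t=0: FL=W FR=W RL=S RR=S
cmd 1: advance +11 → t=11, phase=(5,5,17,17) → FL=S FR=S RL=W RR=W
cmd 2: advance +1 → t=12, phase=(6,6,18,18) → FL=S FR=S RL=W RR=W
cmd 3: advance +15 → t=27, phase=(21,21,9,9) → FL=W FR=W RL=W RR=W
cmd 4: advance +23 → t=50, phase=(20,20,8,8) → FL=W FR=W RL=S RR=S
cmd 5: advance +15 → t=65, phase=(11,11,23,23) → FL=W FR=W RL=W RR=W
cmd 6: advance +10 → t=75, phase=(21,21,9,9) → FL=W FR=W RL=W RR=W


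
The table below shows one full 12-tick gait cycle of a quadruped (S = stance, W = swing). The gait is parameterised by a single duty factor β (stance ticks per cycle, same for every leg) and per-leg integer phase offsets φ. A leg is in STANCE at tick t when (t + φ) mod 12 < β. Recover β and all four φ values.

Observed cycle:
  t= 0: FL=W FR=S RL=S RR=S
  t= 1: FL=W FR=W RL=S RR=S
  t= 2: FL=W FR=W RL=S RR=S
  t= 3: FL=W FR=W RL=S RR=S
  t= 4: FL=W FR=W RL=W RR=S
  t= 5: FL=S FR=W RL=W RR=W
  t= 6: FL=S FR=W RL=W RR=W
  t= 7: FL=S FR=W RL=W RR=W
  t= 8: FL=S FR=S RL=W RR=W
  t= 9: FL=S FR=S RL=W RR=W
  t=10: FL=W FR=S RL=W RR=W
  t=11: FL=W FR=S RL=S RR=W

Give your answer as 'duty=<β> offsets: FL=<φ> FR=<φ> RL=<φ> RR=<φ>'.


duty=5 offsets: FL=7 FR=4 RL=1 RR=0

duty β = stance ticks per leg = 5
FL: stance ticks = 5; W→S at t=5 → φ=7
FR: stance ticks = 5; W→S at t=8 → φ=4
RL: stance ticks = 5; W→S at t=11 → φ=1
RR: stance ticks = 5; W→S at t=0 → φ=0


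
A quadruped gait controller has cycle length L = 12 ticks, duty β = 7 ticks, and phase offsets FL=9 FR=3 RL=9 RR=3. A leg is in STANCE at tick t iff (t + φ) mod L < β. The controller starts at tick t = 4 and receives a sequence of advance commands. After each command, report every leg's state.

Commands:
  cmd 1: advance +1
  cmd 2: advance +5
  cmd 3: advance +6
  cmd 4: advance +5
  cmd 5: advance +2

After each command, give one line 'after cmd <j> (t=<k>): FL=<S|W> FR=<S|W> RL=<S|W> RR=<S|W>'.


start t=4: FL=S FR=W RL=S RR=W
cmd 1: advance +1 → t=5, phase=(2,8,2,8) → FL=S FR=W RL=S RR=W
cmd 2: advance +5 → t=10, phase=(7,1,7,1) → FL=W FR=S RL=W RR=S
cmd 3: advance +6 → t=16, phase=(1,7,1,7) → FL=S FR=W RL=S RR=W
cmd 4: advance +5 → t=21, phase=(6,0,6,0) → FL=S FR=S RL=S RR=S
cmd 5: advance +2 → t=23, phase=(8,2,8,2) → FL=W FR=S RL=W RR=S

after cmd 1 (t=5): FL=S FR=W RL=S RR=W
after cmd 2 (t=10): FL=W FR=S RL=W RR=S
after cmd 3 (t=16): FL=S FR=W RL=S RR=W
after cmd 4 (t=21): FL=S FR=S RL=S RR=S
after cmd 5 (t=23): FL=W FR=S RL=W RR=S


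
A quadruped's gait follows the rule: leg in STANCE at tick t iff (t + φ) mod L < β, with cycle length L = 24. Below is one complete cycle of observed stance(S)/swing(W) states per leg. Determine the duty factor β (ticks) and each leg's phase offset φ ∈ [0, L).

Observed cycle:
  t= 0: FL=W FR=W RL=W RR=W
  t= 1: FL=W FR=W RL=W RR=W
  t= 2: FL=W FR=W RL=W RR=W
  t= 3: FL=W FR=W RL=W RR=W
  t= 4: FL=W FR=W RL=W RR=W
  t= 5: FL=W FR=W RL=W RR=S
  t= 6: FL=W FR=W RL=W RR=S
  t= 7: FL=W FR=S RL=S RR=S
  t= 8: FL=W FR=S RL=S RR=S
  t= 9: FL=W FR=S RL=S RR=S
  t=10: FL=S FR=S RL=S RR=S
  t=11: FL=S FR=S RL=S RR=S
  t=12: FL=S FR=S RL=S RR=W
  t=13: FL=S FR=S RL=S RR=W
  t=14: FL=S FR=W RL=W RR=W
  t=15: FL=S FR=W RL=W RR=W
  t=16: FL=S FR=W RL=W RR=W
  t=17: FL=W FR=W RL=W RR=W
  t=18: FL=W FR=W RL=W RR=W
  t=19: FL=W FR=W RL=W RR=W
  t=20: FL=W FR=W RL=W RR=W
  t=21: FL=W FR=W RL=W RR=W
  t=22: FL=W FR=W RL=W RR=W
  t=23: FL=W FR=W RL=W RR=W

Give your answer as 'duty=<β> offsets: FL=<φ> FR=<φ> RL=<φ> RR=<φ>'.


duty=7 offsets: FL=14 FR=17 RL=17 RR=19

duty β = stance ticks per leg = 7
FL: stance ticks = 7; W→S at t=10 → φ=14
FR: stance ticks = 7; W→S at t=7 → φ=17
RL: stance ticks = 7; W→S at t=7 → φ=17
RR: stance ticks = 7; W→S at t=5 → φ=19


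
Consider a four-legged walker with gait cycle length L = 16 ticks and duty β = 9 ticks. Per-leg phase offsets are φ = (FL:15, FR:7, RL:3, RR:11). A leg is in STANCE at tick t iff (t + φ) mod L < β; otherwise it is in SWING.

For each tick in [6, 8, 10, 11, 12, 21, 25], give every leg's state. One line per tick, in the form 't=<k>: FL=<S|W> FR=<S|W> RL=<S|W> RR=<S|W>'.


t=6: FL=S FR=W RL=W RR=S
t=8: FL=S FR=W RL=W RR=S
t=10: FL=W FR=S RL=W RR=S
t=11: FL=W FR=S RL=W RR=S
t=12: FL=W FR=S RL=W RR=S
t=21: FL=S FR=W RL=S RR=S
t=25: FL=S FR=S RL=W RR=S

t=6: phase=(5,13,9,1) vs β=9 → FL=S FR=W RL=W RR=S
t=8: phase=(7,15,11,3) vs β=9 → FL=S FR=W RL=W RR=S
t=10: phase=(9,1,13,5) vs β=9 → FL=W FR=S RL=W RR=S
t=11: phase=(10,2,14,6) vs β=9 → FL=W FR=S RL=W RR=S
t=12: phase=(11,3,15,7) vs β=9 → FL=W FR=S RL=W RR=S
t=21: phase=(4,12,8,0) vs β=9 → FL=S FR=W RL=S RR=S
t=25: phase=(8,0,12,4) vs β=9 → FL=S FR=S RL=W RR=S


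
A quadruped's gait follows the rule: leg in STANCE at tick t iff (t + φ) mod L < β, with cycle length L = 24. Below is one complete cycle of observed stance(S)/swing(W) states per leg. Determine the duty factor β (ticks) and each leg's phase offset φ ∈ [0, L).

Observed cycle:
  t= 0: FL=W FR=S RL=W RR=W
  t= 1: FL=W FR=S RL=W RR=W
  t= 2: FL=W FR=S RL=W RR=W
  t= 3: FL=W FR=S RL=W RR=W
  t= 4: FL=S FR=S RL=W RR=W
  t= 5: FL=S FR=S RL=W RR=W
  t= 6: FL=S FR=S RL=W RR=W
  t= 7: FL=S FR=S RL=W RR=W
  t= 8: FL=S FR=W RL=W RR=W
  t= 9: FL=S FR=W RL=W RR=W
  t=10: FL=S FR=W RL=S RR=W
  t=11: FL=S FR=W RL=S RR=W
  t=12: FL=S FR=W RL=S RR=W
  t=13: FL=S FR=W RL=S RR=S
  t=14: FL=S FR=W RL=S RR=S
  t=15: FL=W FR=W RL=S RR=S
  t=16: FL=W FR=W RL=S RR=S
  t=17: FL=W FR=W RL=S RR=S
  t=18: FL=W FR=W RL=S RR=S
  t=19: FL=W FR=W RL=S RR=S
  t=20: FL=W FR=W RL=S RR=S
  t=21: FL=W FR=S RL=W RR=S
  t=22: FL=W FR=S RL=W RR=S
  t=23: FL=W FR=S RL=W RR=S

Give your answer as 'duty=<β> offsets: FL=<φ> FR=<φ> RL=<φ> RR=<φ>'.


duty β = stance ticks per leg = 11
FL: stance ticks = 11; W→S at t=4 → φ=20
FR: stance ticks = 11; W→S at t=21 → φ=3
RL: stance ticks = 11; W→S at t=10 → φ=14
RR: stance ticks = 11; W→S at t=13 → φ=11

duty=11 offsets: FL=20 FR=3 RL=14 RR=11


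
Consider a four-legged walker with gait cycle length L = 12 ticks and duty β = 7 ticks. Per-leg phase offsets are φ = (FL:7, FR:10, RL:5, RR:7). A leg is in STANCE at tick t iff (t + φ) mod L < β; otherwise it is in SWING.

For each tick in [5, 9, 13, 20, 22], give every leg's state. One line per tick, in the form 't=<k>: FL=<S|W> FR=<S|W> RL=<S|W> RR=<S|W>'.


t=5: phase=(0,3,10,0) vs β=7 → FL=S FR=S RL=W RR=S
t=9: phase=(4,7,2,4) vs β=7 → FL=S FR=W RL=S RR=S
t=13: phase=(8,11,6,8) vs β=7 → FL=W FR=W RL=S RR=W
t=20: phase=(3,6,1,3) vs β=7 → FL=S FR=S RL=S RR=S
t=22: phase=(5,8,3,5) vs β=7 → FL=S FR=W RL=S RR=S

t=5: FL=S FR=S RL=W RR=S
t=9: FL=S FR=W RL=S RR=S
t=13: FL=W FR=W RL=S RR=W
t=20: FL=S FR=S RL=S RR=S
t=22: FL=S FR=W RL=S RR=S
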